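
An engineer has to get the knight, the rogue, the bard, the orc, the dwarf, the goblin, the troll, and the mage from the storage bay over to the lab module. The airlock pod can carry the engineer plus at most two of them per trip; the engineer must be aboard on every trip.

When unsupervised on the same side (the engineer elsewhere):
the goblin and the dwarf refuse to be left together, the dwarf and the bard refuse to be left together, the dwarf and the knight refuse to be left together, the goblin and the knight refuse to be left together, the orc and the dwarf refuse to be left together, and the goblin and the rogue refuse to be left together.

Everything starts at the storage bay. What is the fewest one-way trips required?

13

Counting alone: the engineer can take at most 2 across per trip to the lab module, so moving all 8 needs at least 4 loaded trips out, with a return between consecutive ones — at least 7 crossings.
The safety rule pushes this higher. Following every safe sequence of crossings, the most of the 8 that can be at the lab module as the airlock pod arrives there on crossings 7, 9, 11 is 5, 6, 7 respectively — never all 8.
So no plan with fewer than 13 crossings exists, and this one achieves 13:
1. Engineer goes to the lab module with the dwarf and the goblin.  [the storage bay: the bard, the knight, the mage, the orc, the rogue, the troll | the lab module: the dwarf, the goblin]
2. Engineer goes back to the storage bay with the dwarf.  [the storage bay: the bard, the dwarf, the knight, the mage, the orc, the rogue, the troll | the lab module: the goblin]
3. Engineer goes to the lab module with the dwarf and the rogue.  [the storage bay: the bard, the knight, the mage, the orc, the troll | the lab module: the dwarf, the goblin, the rogue]
4. Engineer goes back to the storage bay with the goblin.  [the storage bay: the bard, the goblin, the knight, the mage, the orc, the troll | the lab module: the dwarf, the rogue]
5. Engineer goes to the lab module with the bard and the knight.  [the storage bay: the goblin, the mage, the orc, the troll | the lab module: the bard, the dwarf, the knight, the rogue]
6. Engineer goes back to the storage bay with the dwarf.  [the storage bay: the dwarf, the goblin, the mage, the orc, the troll | the lab module: the bard, the knight, the rogue]
7. Engineer goes to the lab module with the dwarf and the orc.  [the storage bay: the goblin, the mage, the troll | the lab module: the bard, the dwarf, the knight, the orc, the rogue]
8. Engineer goes back to the storage bay with the dwarf.  [the storage bay: the dwarf, the goblin, the mage, the troll | the lab module: the bard, the knight, the orc, the rogue]
9. Engineer goes to the lab module with the dwarf and the troll.  [the storage bay: the goblin, the mage | the lab module: the bard, the dwarf, the knight, the orc, the rogue, the troll]
10. Engineer goes back to the storage bay with the dwarf.  [the storage bay: the dwarf, the goblin, the mage | the lab module: the bard, the knight, the orc, the rogue, the troll]
11. Engineer goes to the lab module with the dwarf and the mage.  [the storage bay: the goblin | the lab module: the bard, the dwarf, the knight, the mage, the orc, the rogue, the troll]
12. Engineer goes back to the storage bay with the dwarf.  [the storage bay: the dwarf, the goblin | the lab module: the bard, the knight, the mage, the orc, the rogue, the troll]
13. Engineer goes to the lab module with the dwarf and the goblin.  [the storage bay: — | the lab module: the bard, the dwarf, the goblin, the knight, the mage, the orc, the rogue, the troll]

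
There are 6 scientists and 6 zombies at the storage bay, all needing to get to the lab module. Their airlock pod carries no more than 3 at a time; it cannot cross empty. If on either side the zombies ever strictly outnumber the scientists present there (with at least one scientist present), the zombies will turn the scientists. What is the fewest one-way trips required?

Following every safe sequence of crossings from the start, the most of the 12 that can be at the lab module as the airlock pod arrives there on crossings 1, 3, 5 is 3, 5, 6 respectively; the best ever achieved is 6 of 12.
From crossing 7 on, no configuration arises that was not already reachable earlier: only 17 distinct safe configurations (who is on which side, and where the airlock pod is) can ever be reached, none of them has everyone across, and every continuation just revisits them. They are: 0 scientists + 0 zombies across (airlock pod back at the start); 0 scientists + 1 zombie across (airlock pod there); 0 scientists + 1 zombie across (airlock pod back at the start); 0 scientists + 2 zombies across (airlock pod there); 0 scientists + 2 zombies across (airlock pod back at the start); 0 scientists + 3 zombies across (airlock pod there); 0 scientists + 3 zombies across (airlock pod back at the start); 0 scientists + 4 zombies across (airlock pod there); 0 scientists + 4 zombies across (airlock pod back at the start); 0 scientists + 5 zombies across (airlock pod there); 0 scientists + 5 zombies across (airlock pod back at the start); 0 scientists + 6 zombies across (airlock pod there); 1 scientist + 1 zombie across (airlock pod there); 1 scientist + 1 zombie across (airlock pod back at the start); 2 scientists + 2 zombies across (airlock pod there); 2 scientists + 2 zombies across (airlock pod back at the start); 3 scientists + 3 zombies across (airlock pod there). So no valid plan exists.

impossible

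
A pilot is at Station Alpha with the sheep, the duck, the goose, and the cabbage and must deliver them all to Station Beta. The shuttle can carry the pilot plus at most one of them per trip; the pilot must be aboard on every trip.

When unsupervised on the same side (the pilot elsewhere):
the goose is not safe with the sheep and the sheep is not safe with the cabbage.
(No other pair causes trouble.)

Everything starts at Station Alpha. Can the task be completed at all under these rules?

Yes

1. Pilot goes to Station Beta with the sheep.  [Station Alpha: the cabbage, the duck, the goose | Station Beta: the sheep]
2. Pilot goes back to Station Alpha alone.  [Station Alpha: the cabbage, the duck, the goose | Station Beta: the sheep]
3. Pilot goes to Station Beta with the duck.  [Station Alpha: the cabbage, the goose | Station Beta: the duck, the sheep]
4. Pilot goes back to Station Alpha alone.  [Station Alpha: the cabbage, the goose | Station Beta: the duck, the sheep]
5. Pilot goes to Station Beta with the goose.  [Station Alpha: the cabbage | Station Beta: the duck, the goose, the sheep]
6. Pilot goes back to Station Alpha with the sheep.  [Station Alpha: the cabbage, the sheep | Station Beta: the duck, the goose]
7. Pilot goes to Station Beta with the cabbage.  [Station Alpha: the sheep | Station Beta: the cabbage, the duck, the goose]
8. Pilot goes back to Station Alpha alone.  [Station Alpha: the sheep | Station Beta: the cabbage, the duck, the goose]
9. Pilot goes to Station Beta with the sheep.  [Station Alpha: — | Station Beta: the cabbage, the duck, the goose, the sheep]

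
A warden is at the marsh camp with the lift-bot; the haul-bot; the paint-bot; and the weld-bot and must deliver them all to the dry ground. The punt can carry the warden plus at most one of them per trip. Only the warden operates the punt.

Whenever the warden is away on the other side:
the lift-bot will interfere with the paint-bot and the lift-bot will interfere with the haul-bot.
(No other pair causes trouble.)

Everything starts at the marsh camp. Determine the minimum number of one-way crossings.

9

Counting alone: the warden can take at most 1 across per trip to the dry ground, so moving all 4 needs at least 4 loaded trips out, with a return between consecutive ones — at least 7 crossings.
The safety rule pushes this higher. Following every safe sequence of crossings, the most of the 4 that can be at the dry ground as the punt arrives there on crossing 7 is 3 — never all 4.
So no plan with fewer than 9 crossings exists, and this one achieves 9:
1. Warden goes to the dry ground with the lift-bot.  [the marsh camp: the haul-bot, the paint-bot, the weld-bot | the dry ground: the lift-bot]
2. Warden goes back to the marsh camp alone.  [the marsh camp: the haul-bot, the paint-bot, the weld-bot | the dry ground: the lift-bot]
3. Warden goes to the dry ground with the haul-bot.  [the marsh camp: the paint-bot, the weld-bot | the dry ground: the haul-bot, the lift-bot]
4. Warden goes back to the marsh camp with the lift-bot.  [the marsh camp: the lift-bot, the paint-bot, the weld-bot | the dry ground: the haul-bot]
5. Warden goes to the dry ground with the paint-bot.  [the marsh camp: the lift-bot, the weld-bot | the dry ground: the haul-bot, the paint-bot]
6. Warden goes back to the marsh camp alone.  [the marsh camp: the lift-bot, the weld-bot | the dry ground: the haul-bot, the paint-bot]
7. Warden goes to the dry ground with the weld-bot.  [the marsh camp: the lift-bot | the dry ground: the haul-bot, the paint-bot, the weld-bot]
8. Warden goes back to the marsh camp alone.  [the marsh camp: the lift-bot | the dry ground: the haul-bot, the paint-bot, the weld-bot]
9. Warden goes to the dry ground with the lift-bot.  [the marsh camp: — | the dry ground: the haul-bot, the lift-bot, the paint-bot, the weld-bot]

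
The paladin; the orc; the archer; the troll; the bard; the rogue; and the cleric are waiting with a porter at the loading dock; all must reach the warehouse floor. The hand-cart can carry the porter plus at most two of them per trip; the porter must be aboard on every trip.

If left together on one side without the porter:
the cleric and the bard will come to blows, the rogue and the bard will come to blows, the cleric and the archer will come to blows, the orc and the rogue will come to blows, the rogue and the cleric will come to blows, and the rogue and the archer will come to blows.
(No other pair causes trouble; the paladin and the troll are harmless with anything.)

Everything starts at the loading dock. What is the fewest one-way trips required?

Counting alone: the porter can take at most 2 across per trip to the warehouse floor, so moving all 7 needs at least 4 loaded trips out, with a return between consecutive ones — at least 7 crossings.
The safety rule pushes this higher. Following every safe sequence of crossings, the most of the 7 that can be at the warehouse floor as the hand-cart arrives there on crossings 7, 9 is 5, 6 respectively — never all 7.
So no plan with fewer than 11 crossings exists, and this one achieves 11:
1. Porter goes to the warehouse floor with the cleric and the rogue.
2. Porter goes back to the loading dock with the rogue.
3. Porter goes to the warehouse floor with the paladin and the rogue.
4. Porter goes back to the loading dock with the rogue.
5. Porter goes to the warehouse floor with the orc and the rogue.
6. Porter goes back to the loading dock with the rogue.
7. Porter goes to the warehouse floor with the archer and the bard.
8. Porter goes back to the loading dock with the cleric.
9. Porter goes to the warehouse floor with the rogue and the troll.
10. Porter goes back to the loading dock with the rogue.
11. Porter goes to the warehouse floor with the cleric and the rogue.

11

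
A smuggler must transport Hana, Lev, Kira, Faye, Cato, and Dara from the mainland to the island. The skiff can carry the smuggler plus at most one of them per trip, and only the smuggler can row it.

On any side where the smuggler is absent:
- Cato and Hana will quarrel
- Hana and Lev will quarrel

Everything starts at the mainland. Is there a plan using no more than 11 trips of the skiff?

No

Counting alone: the smuggler can take at most 1 across per trip to the island, so moving all 6 needs at least 6 loaded trips out, with a return between consecutive ones — at least 11 crossings.
The safety rule pushes this higher. Following every safe sequence of crossings, the most of the 6 that can be at the island as the skiff arrives there on crossing 11 is 5 — never all 6.
So the move cannot be finished within 11 crossings. (The shortest complete plan takes 13:)
1. Smuggler goes to the island with Hana.  [the mainland: Cato, Dara, Faye, Kira, Lev | the island: Hana]
2. Smuggler goes back to the mainland alone.  [the mainland: Cato, Dara, Faye, Kira, Lev | the island: Hana]
3. Smuggler goes to the island with Lev.  [the mainland: Cato, Dara, Faye, Kira | the island: Hana, Lev]
4. Smuggler goes back to the mainland with Hana.  [the mainland: Cato, Dara, Faye, Hana, Kira | the island: Lev]
5. Smuggler goes to the island with Cato.  [the mainland: Dara, Faye, Hana, Kira | the island: Cato, Lev]
6. Smuggler goes back to the mainland alone.  [the mainland: Dara, Faye, Hana, Kira | the island: Cato, Lev]
7. Smuggler goes to the island with Kira.  [the mainland: Dara, Faye, Hana | the island: Cato, Kira, Lev]
8. Smuggler goes back to the mainland alone.  [the mainland: Dara, Faye, Hana | the island: Cato, Kira, Lev]
9. Smuggler goes to the island with Faye.  [the mainland: Dara, Hana | the island: Cato, Faye, Kira, Lev]
10. Smuggler goes back to the mainland alone.  [the mainland: Dara, Hana | the island: Cato, Faye, Kira, Lev]
11. Smuggler goes to the island with Dara.  [the mainland: Hana | the island: Cato, Dara, Faye, Kira, Lev]
12. Smuggler goes back to the mainland alone.  [the mainland: Hana | the island: Cato, Dara, Faye, Kira, Lev]
13. Smuggler goes to the island with Hana.  [the mainland: — | the island: Cato, Dara, Faye, Hana, Kira, Lev]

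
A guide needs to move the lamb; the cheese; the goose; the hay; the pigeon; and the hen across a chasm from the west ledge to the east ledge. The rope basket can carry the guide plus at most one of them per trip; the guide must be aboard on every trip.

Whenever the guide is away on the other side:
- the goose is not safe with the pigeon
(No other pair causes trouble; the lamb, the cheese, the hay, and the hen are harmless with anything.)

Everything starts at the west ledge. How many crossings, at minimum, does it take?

Counting alone: the guide can take at most 1 across per trip to the east ledge, so moving all 6 needs at least 6 loaded trips out, with a return between consecutive ones — at least 11 crossings.
The plan below uses exactly 11 crossings, so it is optimal:
1. Guide goes to the east ledge with the goose.
2. Guide goes back to the west ledge alone.
3. Guide goes to the east ledge with the lamb.
4. Guide goes back to the west ledge alone.
5. Guide goes to the east ledge with the cheese.
6. Guide goes back to the west ledge alone.
7. Guide goes to the east ledge with the hay.
8. Guide goes back to the west ledge alone.
9. Guide goes to the east ledge with the hen.
10. Guide goes back to the west ledge alone.
11. Guide goes to the east ledge with the pigeon.

11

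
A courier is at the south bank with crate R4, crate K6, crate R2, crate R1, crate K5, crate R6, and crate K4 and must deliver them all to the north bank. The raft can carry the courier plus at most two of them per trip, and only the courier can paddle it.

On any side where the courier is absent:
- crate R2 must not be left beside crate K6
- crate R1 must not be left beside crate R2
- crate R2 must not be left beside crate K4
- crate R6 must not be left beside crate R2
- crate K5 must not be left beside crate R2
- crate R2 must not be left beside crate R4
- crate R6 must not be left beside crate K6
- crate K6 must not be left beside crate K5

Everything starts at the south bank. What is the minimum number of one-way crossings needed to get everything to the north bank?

Counting alone: the courier can take at most 2 across per trip to the north bank, so moving all 7 needs at least 4 loaded trips out, with a return between consecutive ones — at least 7 crossings.
The safety rule pushes this higher. Following every safe sequence of crossings, the most of the 7 that can be at the north bank as the raft arrives there on crossings 7, 9 is 5, 6 respectively — never all 7.
So no plan with fewer than 11 crossings exists, and this one achieves 11:
1. Courier goes to the north bank with crate K6 and crate R2.
2. Courier goes back to the south bank with crate K6.
3. Courier goes to the north bank with crate K6 and crate R4.
4. Courier goes back to the south bank with crate R2.
5. Courier goes to the north bank with crate R1 and crate R2.
6. Courier goes back to the south bank with crate R2.
7. Courier goes to the north bank with crate K4 and crate R2.
8. Courier goes back to the south bank with crate R2.
9. Courier goes to the north bank with crate K5 and crate R6.
10. Courier goes back to the south bank with crate K6.
11. Courier goes to the north bank with crate K6 and crate R2.

11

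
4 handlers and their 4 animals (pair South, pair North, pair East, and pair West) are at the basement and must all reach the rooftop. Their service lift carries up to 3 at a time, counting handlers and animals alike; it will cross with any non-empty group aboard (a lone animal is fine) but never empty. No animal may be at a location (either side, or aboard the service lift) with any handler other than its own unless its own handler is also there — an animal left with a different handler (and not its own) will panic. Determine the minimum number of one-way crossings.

9

Counting alone: each trip to the rooftop takes at most 3 across and each return brings at least 1 back, so after t trips out (and t−1 returns) at most 3t − (t−1) of the 8 are across; that first reaches 8 at t = 4, so at least 7 crossings are needed.
The safety rule pushes this higher. Following every safe sequence of crossings, the most of the 8 that can be at the rooftop as the service lift arrives there on crossing 7 is 7 — never all 8.
So no plan with fewer than 9 crossings exists, and this one achieves 9:
1. animal South and handler South cross → the rooftop.
2. handler South crosses ← the basement.
3. animal North, handler North, and handler South cross → the rooftop.
4. animal South and handler South cross ← the basement.
5. handler East, handler South, and handler West cross → the rooftop.
6. animal North crosses ← the basement.
7. animal North and animal South cross → the rooftop.
8. animal South crosses ← the basement.
9. animal East, animal South, and animal West cross → the rooftop.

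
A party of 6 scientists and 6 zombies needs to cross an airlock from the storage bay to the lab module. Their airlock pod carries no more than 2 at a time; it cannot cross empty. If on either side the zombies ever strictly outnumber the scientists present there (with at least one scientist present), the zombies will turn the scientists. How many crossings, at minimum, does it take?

Following every safe sequence of crossings from the start, the most of the 12 that can be at the lab module as the airlock pod arrives there on crossings 1, 3, 5, 7, 9 is 2, 3, 4, 5, 6 respectively; the best ever achieved is 6 of 12.
From crossing 11 on, no configuration arises that was not already reachable earlier: only 15 distinct safe configurations (who is on which side, and where the airlock pod is) can ever be reached, none of them has everyone across, and every continuation just revisits them. They are: 0 scientists + 0 zombies across (airlock pod back at the start); 0 scientists + 1 zombie across (airlock pod there); 0 scientists + 1 zombie across (airlock pod back at the start); 0 scientists + 2 zombies across (airlock pod there); 0 scientists + 2 zombies across (airlock pod back at the start); 0 scientists + 3 zombies across (airlock pod there); 0 scientists + 3 zombies across (airlock pod back at the start); 0 scientists + 4 zombies across (airlock pod there); 0 scientists + 4 zombies across (airlock pod back at the start); 0 scientists + 5 zombies across (airlock pod there); 0 scientists + 5 zombies across (airlock pod back at the start); 0 scientists + 6 zombies across (airlock pod there); 1 scientist + 1 zombie across (airlock pod there); 1 scientist + 1 zombie across (airlock pod back at the start); 2 scientists + 2 zombies across (airlock pod there). So no valid plan exists.

impossible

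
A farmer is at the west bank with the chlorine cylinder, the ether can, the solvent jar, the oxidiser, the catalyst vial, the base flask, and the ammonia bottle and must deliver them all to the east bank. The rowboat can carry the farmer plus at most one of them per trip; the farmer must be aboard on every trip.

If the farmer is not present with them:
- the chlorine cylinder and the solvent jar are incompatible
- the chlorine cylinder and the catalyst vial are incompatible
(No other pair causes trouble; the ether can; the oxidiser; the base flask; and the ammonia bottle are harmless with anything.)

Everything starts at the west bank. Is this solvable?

Yes

1. Farmer goes to the east bank with the chlorine cylinder.  [the west bank: the ammonia bottle, the base flask, the catalyst vial, the ether can, the oxidiser, the solvent jar | the east bank: the chlorine cylinder]
2. Farmer goes back to the west bank alone.  [the west bank: the ammonia bottle, the base flask, the catalyst vial, the ether can, the oxidiser, the solvent jar | the east bank: the chlorine cylinder]
3. Farmer goes to the east bank with the ether can.  [the west bank: the ammonia bottle, the base flask, the catalyst vial, the oxidiser, the solvent jar | the east bank: the chlorine cylinder, the ether can]
4. Farmer goes back to the west bank alone.  [the west bank: the ammonia bottle, the base flask, the catalyst vial, the oxidiser, the solvent jar | the east bank: the chlorine cylinder, the ether can]
5. Farmer goes to the east bank with the solvent jar.  [the west bank: the ammonia bottle, the base flask, the catalyst vial, the oxidiser | the east bank: the chlorine cylinder, the ether can, the solvent jar]
6. Farmer goes back to the west bank with the chlorine cylinder.  [the west bank: the ammonia bottle, the base flask, the catalyst vial, the chlorine cylinder, the oxidiser | the east bank: the ether can, the solvent jar]
7. Farmer goes to the east bank with the catalyst vial.  [the west bank: the ammonia bottle, the base flask, the chlorine cylinder, the oxidiser | the east bank: the catalyst vial, the ether can, the solvent jar]
8. Farmer goes back to the west bank alone.  [the west bank: the ammonia bottle, the base flask, the chlorine cylinder, the oxidiser | the east bank: the catalyst vial, the ether can, the solvent jar]
9. Farmer goes to the east bank with the oxidiser.  [the west bank: the ammonia bottle, the base flask, the chlorine cylinder | the east bank: the catalyst vial, the ether can, the oxidiser, the solvent jar]
10. Farmer goes back to the west bank alone.  [the west bank: the ammonia bottle, the base flask, the chlorine cylinder | the east bank: the catalyst vial, the ether can, the oxidiser, the solvent jar]
11. Farmer goes to the east bank with the base flask.  [the west bank: the ammonia bottle, the chlorine cylinder | the east bank: the base flask, the catalyst vial, the ether can, the oxidiser, the solvent jar]
12. Farmer goes back to the west bank alone.  [the west bank: the ammonia bottle, the chlorine cylinder | the east bank: the base flask, the catalyst vial, the ether can, the oxidiser, the solvent jar]
13. Farmer goes to the east bank with the ammonia bottle.  [the west bank: the chlorine cylinder | the east bank: the ammonia bottle, the base flask, the catalyst vial, the ether can, the oxidiser, the solvent jar]
14. Farmer goes back to the west bank alone.  [the west bank: the chlorine cylinder | the east bank: the ammonia bottle, the base flask, the catalyst vial, the ether can, the oxidiser, the solvent jar]
15. Farmer goes to the east bank with the chlorine cylinder.  [the west bank: — | the east bank: the ammonia bottle, the base flask, the catalyst vial, the chlorine cylinder, the ether can, the oxidiser, the solvent jar]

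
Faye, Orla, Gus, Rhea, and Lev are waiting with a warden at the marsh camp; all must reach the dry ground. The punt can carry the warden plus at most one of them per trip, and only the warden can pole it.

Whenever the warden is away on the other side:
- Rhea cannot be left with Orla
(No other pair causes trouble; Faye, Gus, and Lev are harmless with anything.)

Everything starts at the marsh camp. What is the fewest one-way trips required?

9

Counting alone: the warden can take at most 1 across per trip to the dry ground, so moving all 5 needs at least 5 loaded trips out, with a return between consecutive ones — at least 9 crossings.
The plan below uses exactly 9 crossings, so it is optimal:
1. Warden goes to the dry ground with Orla.
2. Warden goes back to the marsh camp alone.
3. Warden goes to the dry ground with Faye.
4. Warden goes back to the marsh camp alone.
5. Warden goes to the dry ground with Gus.
6. Warden goes back to the marsh camp alone.
7. Warden goes to the dry ground with Lev.
8. Warden goes back to the marsh camp alone.
9. Warden goes to the dry ground with Rhea.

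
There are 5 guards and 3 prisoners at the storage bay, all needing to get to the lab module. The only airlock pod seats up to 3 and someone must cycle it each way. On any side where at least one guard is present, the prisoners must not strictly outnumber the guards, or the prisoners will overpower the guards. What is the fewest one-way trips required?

7

Counting alone: each trip to the lab module takes at most 3 across and each return brings at least 1 back, so after t trips out (and t−1 returns) at most 3t − (t−1) of the 8 are across; that first reaches 8 at t = 4, so at least 7 crossings are needed.
The plan below uses exactly 7 crossings, so it is optimal:
1. 2 prisoners → the lab module.  (the storage bay: 5G 1P; the lab module: 0G 2P)
2. 1 prisoner ← the storage bay.  (the storage bay: 5G 2P; the lab module: 0G 1P)
3. 2 guards and 1 prisoner → the lab module.  (the storage bay: 3G 1P; the lab module: 2G 2P)
4. 1 prisoner ← the storage bay.  (the storage bay: 3G 2P; the lab module: 2G 1P)
5. 1 guard and 2 prisoners → the lab module.  (the storage bay: 2G 0P; the lab module: 3G 3P)
6. 1 prisoner ← the storage bay.  (the storage bay: 2G 1P; the lab module: 3G 2P)
7. 2 guards and 1 prisoner → the lab module.  (the storage bay: 0G 0P; the lab module: 5G 3P)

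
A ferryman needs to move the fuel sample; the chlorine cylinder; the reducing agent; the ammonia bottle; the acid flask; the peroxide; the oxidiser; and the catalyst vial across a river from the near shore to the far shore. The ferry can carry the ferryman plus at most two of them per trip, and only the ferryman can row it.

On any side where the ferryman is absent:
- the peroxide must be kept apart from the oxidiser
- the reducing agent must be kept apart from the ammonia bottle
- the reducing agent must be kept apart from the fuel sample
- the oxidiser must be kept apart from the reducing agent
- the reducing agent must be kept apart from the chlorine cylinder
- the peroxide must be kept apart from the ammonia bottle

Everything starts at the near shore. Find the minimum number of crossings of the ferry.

Counting alone: the ferryman can take at most 2 across per trip to the far shore, so moving all 8 needs at least 4 loaded trips out, with a return between consecutive ones — at least 7 crossings.
The safety rule pushes this higher. Following every safe sequence of crossings, the most of the 8 that can be at the far shore as the ferry arrives there on crossing 7 is 7 — never all 8.
So no plan with fewer than 9 crossings exists, and this one achieves 9:
1. Ferryman goes to the far shore with the peroxide and the reducing agent.
2. Ferryman goes back to the near shore alone.
3. Ferryman goes to the far shore with the chlorine cylinder and the fuel sample.
4. Ferryman goes back to the near shore with the reducing agent.
5. Ferryman goes to the far shore with the ammonia bottle and the oxidiser.
6. Ferryman goes back to the near shore with the peroxide.
7. Ferryman goes to the far shore with the acid flask and the catalyst vial.
8. Ferryman goes back to the near shore alone.
9. Ferryman goes to the far shore with the peroxide and the reducing agent.

9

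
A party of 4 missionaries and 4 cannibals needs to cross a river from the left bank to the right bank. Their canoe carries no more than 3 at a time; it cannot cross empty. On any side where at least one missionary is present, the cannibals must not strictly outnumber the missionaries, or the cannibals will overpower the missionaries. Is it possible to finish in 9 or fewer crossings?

Yes

Yes — this plan uses 9 crossings (≤ 9):
1. 2 cannibals → the right bank.  (the left bank: 4M 2C; the right bank: 0M 2C)
2. 1 cannibal ← the left bank.  (the left bank: 4M 3C; the right bank: 0M 1C)
3. 3 cannibals → the right bank.  (the left bank: 4M 0C; the right bank: 0M 4C)
4. 1 cannibal ← the left bank.  (the left bank: 4M 1C; the right bank: 0M 3C)
5. 3 missionaries → the right bank.  (the left bank: 1M 1C; the right bank: 3M 3C)
6. 1 missionary and 1 cannibal ← the left bank.  (the left bank: 2M 2C; the right bank: 2M 2C)
7. 2 missionaries → the right bank.  (the left bank: 0M 2C; the right bank: 4M 2C)
8. 1 cannibal ← the left bank.  (the left bank: 0M 3C; the right bank: 4M 1C)
9. 3 cannibals → the right bank.  (the left bank: 0M 0C; the right bank: 4M 4C)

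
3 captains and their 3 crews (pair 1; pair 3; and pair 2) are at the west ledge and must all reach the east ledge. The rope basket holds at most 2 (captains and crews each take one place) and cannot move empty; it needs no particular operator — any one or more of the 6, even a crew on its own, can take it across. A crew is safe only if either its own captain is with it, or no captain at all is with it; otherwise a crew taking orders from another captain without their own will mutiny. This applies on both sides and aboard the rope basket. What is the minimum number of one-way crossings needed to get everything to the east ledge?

11

Counting alone: each trip to the east ledge takes at most 2 across and each return brings at least 1 back, so after t trips out (and t−1 returns) at most 2t − (t−1) of the 6 are across; that first reaches 6 at t = 5, so at least 9 crossings are needed.
The safety rule pushes this higher. Following every safe sequence of crossings, the most of the 6 that can be at the east ledge as the rope basket arrives there on crossing 9 is 5 — never all 6.
So no plan with fewer than 11 crossings exists, and this one achieves 11:
1. captain 1 and crew 1 cross → the east ledge.
2. captain 1 crosses ← the west ledge.
3. crew 2 and crew 3 cross → the east ledge.
4. crew 1 crosses ← the west ledge.
5. captain 2 and captain 3 cross → the east ledge.
6. captain 3 and crew 3 cross ← the west ledge.
7. captain 1 and captain 3 cross → the east ledge.
8. crew 2 crosses ← the west ledge.
9. crew 1 and crew 3 cross → the east ledge.
10. captain 2 crosses ← the west ledge.
11. captain 2 and crew 2 cross → the east ledge.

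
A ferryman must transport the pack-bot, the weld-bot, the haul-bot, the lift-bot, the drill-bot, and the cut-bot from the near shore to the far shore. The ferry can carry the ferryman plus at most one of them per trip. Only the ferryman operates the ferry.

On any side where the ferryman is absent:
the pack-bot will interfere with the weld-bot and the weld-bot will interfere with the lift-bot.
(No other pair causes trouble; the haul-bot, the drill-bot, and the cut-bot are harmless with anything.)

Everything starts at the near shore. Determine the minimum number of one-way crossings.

13

Counting alone: the ferryman can take at most 1 across per trip to the far shore, so moving all 6 needs at least 6 loaded trips out, with a return between consecutive ones — at least 11 crossings.
The safety rule pushes this higher. Following every safe sequence of crossings, the most of the 6 that can be at the far shore as the ferry arrives there on crossing 11 is 5 — never all 6.
So no plan with fewer than 13 crossings exists, and this one achieves 13:
1. Ferryman goes to the far shore with the weld-bot.  [the near shore: the cut-bot, the drill-bot, the haul-bot, the lift-bot, the pack-bot | the far shore: the weld-bot]
2. Ferryman goes back to the near shore alone.  [the near shore: the cut-bot, the drill-bot, the haul-bot, the lift-bot, the pack-bot | the far shore: the weld-bot]
3. Ferryman goes to the far shore with the pack-bot.  [the near shore: the cut-bot, the drill-bot, the haul-bot, the lift-bot | the far shore: the pack-bot, the weld-bot]
4. Ferryman goes back to the near shore with the weld-bot.  [the near shore: the cut-bot, the drill-bot, the haul-bot, the lift-bot, the weld-bot | the far shore: the pack-bot]
5. Ferryman goes to the far shore with the lift-bot.  [the near shore: the cut-bot, the drill-bot, the haul-bot, the weld-bot | the far shore: the lift-bot, the pack-bot]
6. Ferryman goes back to the near shore alone.  [the near shore: the cut-bot, the drill-bot, the haul-bot, the weld-bot | the far shore: the lift-bot, the pack-bot]
7. Ferryman goes to the far shore with the haul-bot.  [the near shore: the cut-bot, the drill-bot, the weld-bot | the far shore: the haul-bot, the lift-bot, the pack-bot]
8. Ferryman goes back to the near shore alone.  [the near shore: the cut-bot, the drill-bot, the weld-bot | the far shore: the haul-bot, the lift-bot, the pack-bot]
9. Ferryman goes to the far shore with the drill-bot.  [the near shore: the cut-bot, the weld-bot | the far shore: the drill-bot, the haul-bot, the lift-bot, the pack-bot]
10. Ferryman goes back to the near shore alone.  [the near shore: the cut-bot, the weld-bot | the far shore: the drill-bot, the haul-bot, the lift-bot, the pack-bot]
11. Ferryman goes to the far shore with the cut-bot.  [the near shore: the weld-bot | the far shore: the cut-bot, the drill-bot, the haul-bot, the lift-bot, the pack-bot]
12. Ferryman goes back to the near shore alone.  [the near shore: the weld-bot | the far shore: the cut-bot, the drill-bot, the haul-bot, the lift-bot, the pack-bot]
13. Ferryman goes to the far shore with the weld-bot.  [the near shore: — | the far shore: the cut-bot, the drill-bot, the haul-bot, the lift-bot, the pack-bot, the weld-bot]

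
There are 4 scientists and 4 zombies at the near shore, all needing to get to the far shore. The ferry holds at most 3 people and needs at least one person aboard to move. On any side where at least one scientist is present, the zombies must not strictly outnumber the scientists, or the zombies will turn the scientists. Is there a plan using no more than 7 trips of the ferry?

Counting alone: each trip to the far shore takes at most 3 across and each return brings at least 1 back, so after t trips out (and t−1 returns) at most 3t − (t−1) of the 8 are across; that first reaches 8 at t = 4, so at least 7 crossings are needed.
The safety rule pushes this higher. Following every safe sequence of crossings, the most of the 8 that can be at the far shore as the ferry arrives there on crossing 7 is 7 — never all 8.
So the move cannot be finished within 7 crossings. (The shortest complete plan takes 9:)
1. 2 zombies → the far shore.  (the near shore: 4S 2Z; the far shore: 0S 2Z)
2. 1 zombie ← the near shore.  (the near shore: 4S 3Z; the far shore: 0S 1Z)
3. 3 zombies → the far shore.  (the near shore: 4S 0Z; the far shore: 0S 4Z)
4. 1 zombie ← the near shore.  (the near shore: 4S 1Z; the far shore: 0S 3Z)
5. 3 scientists → the far shore.  (the near shore: 1S 1Z; the far shore: 3S 3Z)
6. 1 scientist and 1 zombie ← the near shore.  (the near shore: 2S 2Z; the far shore: 2S 2Z)
7. 2 scientists → the far shore.  (the near shore: 0S 2Z; the far shore: 4S 2Z)
8. 1 zombie ← the near shore.  (the near shore: 0S 3Z; the far shore: 4S 1Z)
9. 3 zombies → the far shore.  (the near shore: 0S 0Z; the far shore: 4S 4Z)

No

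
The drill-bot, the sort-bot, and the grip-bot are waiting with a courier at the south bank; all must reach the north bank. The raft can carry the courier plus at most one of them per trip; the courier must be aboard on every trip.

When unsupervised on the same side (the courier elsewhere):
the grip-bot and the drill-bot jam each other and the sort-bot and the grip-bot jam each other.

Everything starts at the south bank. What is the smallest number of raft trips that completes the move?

7

Counting alone: the courier can take at most 1 across per trip to the north bank, so moving all 3 needs at least 3 loaded trips out, with a return between consecutive ones — at least 5 crossings.
The safety rule pushes this higher. Following every safe sequence of crossings, the most of the 3 that can be at the north bank as the raft arrives there on crossing 5 is 2 — never all 3.
So no plan with fewer than 7 crossings exists, and this one achieves 7:
1. Courier goes to the north bank with the grip-bot.  [the south bank: the drill-bot, the sort-bot | the north bank: the grip-bot]
2. Courier goes back to the south bank alone.  [the south bank: the drill-bot, the sort-bot | the north bank: the grip-bot]
3. Courier goes to the north bank with the drill-bot.  [the south bank: the sort-bot | the north bank: the drill-bot, the grip-bot]
4. Courier goes back to the south bank with the grip-bot.  [the south bank: the grip-bot, the sort-bot | the north bank: the drill-bot]
5. Courier goes to the north bank with the sort-bot.  [the south bank: the grip-bot | the north bank: the drill-bot, the sort-bot]
6. Courier goes back to the south bank alone.  [the south bank: the grip-bot | the north bank: the drill-bot, the sort-bot]
7. Courier goes to the north bank with the grip-bot.  [the south bank: — | the north bank: the drill-bot, the grip-bot, the sort-bot]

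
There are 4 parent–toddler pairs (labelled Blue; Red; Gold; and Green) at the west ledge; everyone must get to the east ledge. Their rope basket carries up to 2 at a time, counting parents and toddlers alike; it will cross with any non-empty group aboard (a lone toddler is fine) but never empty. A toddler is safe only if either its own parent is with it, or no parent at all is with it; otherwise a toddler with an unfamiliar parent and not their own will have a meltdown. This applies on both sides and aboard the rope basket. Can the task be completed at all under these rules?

Following every safe sequence of crossings from the start, the most of the 8 that can be at the east ledge as the rope basket arrives there on crossings 1, 3, 5 is 2, 3, 4 respectively; the best ever achieved is 4 of 8.
From crossing 7 on, no configuration arises that was not already reachable earlier: only 44 distinct safe configurations (who is on which side, and where the rope basket is) can ever be reached, none of them has everyone across, and every continuation just revisits them. So no valid plan exists.

No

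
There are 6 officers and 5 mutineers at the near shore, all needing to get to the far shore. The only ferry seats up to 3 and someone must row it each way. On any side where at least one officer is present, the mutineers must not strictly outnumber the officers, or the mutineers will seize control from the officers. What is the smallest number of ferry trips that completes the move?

Counting alone: each trip to the far shore takes at most 3 across and each return brings at least 1 back, so after t trips out (and t−1 returns) at most 3t − (t−1) of the 11 are across; that first reaches 11 at t = 5, so at least 9 crossings are needed.
The plan below uses exactly 9 crossings, so it is optimal:
1. 3 mutineers → the far shore.  (the near shore: 6O 2M; the far shore: 0O 3M)
2. 1 mutineer ← the near shore.  (the near shore: 6O 3M; the far shore: 0O 2M)
3. 3 officers → the far shore.  (the near shore: 3O 3M; the far shore: 3O 2M)
4. 1 officer ← the near shore.  (the near shore: 4O 3M; the far shore: 2O 2M)
5. 2 officers and 1 mutineer → the far shore.  (the near shore: 2O 2M; the far shore: 4O 3M)
6. 1 officer ← the near shore.  (the near shore: 3O 2M; the far shore: 3O 3M)
7. 2 officers and 1 mutineer → the far shore.  (the near shore: 1O 1M; the far shore: 5O 4M)
8. 1 officer ← the near shore.  (the near shore: 2O 1M; the far shore: 4O 4M)
9. 2 officers and 1 mutineer → the far shore.  (the near shore: 0O 0M; the far shore: 6O 5M)

9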